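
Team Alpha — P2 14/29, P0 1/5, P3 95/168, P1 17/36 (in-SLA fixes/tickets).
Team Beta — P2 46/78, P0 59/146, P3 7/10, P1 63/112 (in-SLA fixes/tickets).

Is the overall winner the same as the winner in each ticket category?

P2: Team Alpha 14/29 = 48.3%, Team Beta 46/78 = 59.0% → Team Beta
P0: Team Alpha 1/5 = 20.0%, Team Beta 59/146 = 40.4% → Team Beta
P3: Team Alpha 95/168 = 56.5%, Team Beta 7/10 = 70.0% → Team Beta
P1: Team Alpha 17/36 = 47.2%, Team Beta 63/112 = 56.2% → Team Beta
Overall: Team Alpha 127/238 = 53.4%, Team Beta 175/346 = 50.6% → Team Alpha
Team Beta wins each ticket group but Team Alpha wins overall — the comparison reverses. Team Beta's tickets skew toward P0, which has a lower base rate.

No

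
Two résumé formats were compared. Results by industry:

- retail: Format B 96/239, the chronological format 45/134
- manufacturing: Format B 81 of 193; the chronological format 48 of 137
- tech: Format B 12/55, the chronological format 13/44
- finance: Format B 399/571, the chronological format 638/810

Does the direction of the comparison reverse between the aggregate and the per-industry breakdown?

Retail: Format B 96/239 = 40.2%, the chronological format 45/134 = 33.6% → Format B
Manufacturing: Format B 81/193 = 42.0%, the chronological format 48/137 = 35.0% → Format B
Tech: Format B 12/55 = 21.8%, the chronological format 13/44 = 29.5% → the chronological format
Finance: Format B 399/571 = 69.9%, the chronological format 638/810 = 78.8% → the chronological format
Overall: Format B 588/1058 = 55.6%, the chronological format 744/1125 = 66.1% → the chronological format
Neither sweeps: Format B wins 2 of 4 groups, the chronological format wins 2. The chronological format wins overall but not every group — no Simpson reversal.

No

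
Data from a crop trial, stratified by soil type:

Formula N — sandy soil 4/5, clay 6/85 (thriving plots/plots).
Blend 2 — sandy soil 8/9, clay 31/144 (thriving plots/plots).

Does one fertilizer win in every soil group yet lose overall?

Sandy soil: Formula N 4/5 = 80.0%, Blend 2 8/9 = 88.9% → Blend 2
Clay: Formula N 6/85 = 7.1%, Blend 2 31/144 = 21.5% → Blend 2
Overall: Formula N 10/90 = 11.1%, Blend 2 39/153 = 25.5% → Blend 2
Blend 2 wins overall and in every soil group — no reversal.

No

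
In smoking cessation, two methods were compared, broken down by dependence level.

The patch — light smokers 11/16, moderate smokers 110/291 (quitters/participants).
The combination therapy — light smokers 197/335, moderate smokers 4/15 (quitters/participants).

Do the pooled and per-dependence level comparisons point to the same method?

No

Light smokers: the patch 11/16 = 68.8%, the combination therapy 197/335 = 58.8% → the patch
Moderate smokers: the patch 110/291 = 37.8%, the combination therapy 4/15 = 26.7% → the patch
Overall: the patch 121/307 = 39.4%, the combination therapy 201/350 = 57.4% → the combination therapy
The patch wins each dependence group but the combination therapy wins overall — the comparison reverses. The patch's participants skew toward moderate smokers, which has a lower base rate.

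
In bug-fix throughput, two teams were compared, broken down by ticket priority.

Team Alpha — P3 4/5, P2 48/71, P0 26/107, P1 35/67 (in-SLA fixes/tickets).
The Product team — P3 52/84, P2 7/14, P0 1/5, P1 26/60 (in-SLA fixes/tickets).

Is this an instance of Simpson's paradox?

Yes

P3: Team Alpha 4/5 = 80.0%, the Product team 52/84 = 61.9% → Team Alpha
P2: Team Alpha 48/71 = 67.6%, the Product team 7/14 = 50.0% → Team Alpha
P0: Team Alpha 26/107 = 24.3%, the Product team 1/5 = 20.0% → Team Alpha
P1: Team Alpha 35/67 = 52.2%, the Product team 26/60 = 43.3% → Team Alpha
Overall: Team Alpha 113/250 = 45.2%, the Product team 86/163 = 52.8% → the Product team
Team Alpha wins each ticket group but the Product team wins overall — the comparison reverses. Team Alpha's tickets skew toward P0, which has a lower base rate.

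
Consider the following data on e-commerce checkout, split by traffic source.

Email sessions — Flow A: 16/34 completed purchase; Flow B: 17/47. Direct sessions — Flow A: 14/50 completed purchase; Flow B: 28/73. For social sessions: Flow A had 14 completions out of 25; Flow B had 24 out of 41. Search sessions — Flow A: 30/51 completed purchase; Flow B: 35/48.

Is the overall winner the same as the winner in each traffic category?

No

Email: Flow A 16/34 = 47.1%, Flow B 17/47 = 36.2% → Flow A
Direct: Flow A 14/50 = 28.0%, Flow B 28/73 = 38.4% → Flow B
Social: Flow A 14/25 = 56.0%, Flow B 24/41 = 58.5% → Flow B
Search: Flow A 30/51 = 58.8%, Flow B 35/48 = 72.9% → Flow B
Overall: Flow A 74/160 = 46.2%, Flow B 104/209 = 49.8% → Flow B
Neither sweeps: Flow A wins 1 of 4 groups, Flow B wins 3. Flow B wins overall but not every group — no Simpson reversal.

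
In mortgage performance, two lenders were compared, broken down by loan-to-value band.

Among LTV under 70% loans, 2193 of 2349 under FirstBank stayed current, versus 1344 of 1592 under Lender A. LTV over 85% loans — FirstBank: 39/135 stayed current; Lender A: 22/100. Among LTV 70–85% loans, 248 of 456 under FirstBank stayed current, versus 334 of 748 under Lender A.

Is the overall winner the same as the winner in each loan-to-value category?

LTV under 70%: FirstBank 2193/2349 = 93.4%, Lender A 1344/1592 = 84.4% → FirstBank
LTV over 85%: FirstBank 39/135 = 28.9%, Lender A 22/100 = 22.0% → FirstBank
LTV 70–85%: FirstBank 248/456 = 54.4%, Lender A 334/748 = 44.7% → FirstBank
Overall: FirstBank 2480/2940 = 84.4%, Lender A 1700/2440 = 69.7% → FirstBank
FirstBank wins overall and in every loan-to-value group — no reversal.

Yes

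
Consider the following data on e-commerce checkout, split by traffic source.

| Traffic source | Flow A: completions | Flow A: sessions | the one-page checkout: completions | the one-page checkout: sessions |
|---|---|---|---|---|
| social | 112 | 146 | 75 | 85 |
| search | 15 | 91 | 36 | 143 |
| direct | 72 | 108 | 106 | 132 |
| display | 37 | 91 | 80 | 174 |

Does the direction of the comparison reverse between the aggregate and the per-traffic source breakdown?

No

Social: Flow A 112/146 = 76.7%, the one-page checkout 75/85 = 88.2% → the one-page checkout
Search: Flow A 15/91 = 16.5%, the one-page checkout 36/143 = 25.2% → the one-page checkout
Direct: Flow A 72/108 = 66.7%, the one-page checkout 106/132 = 80.3% → the one-page checkout
Display: Flow A 37/91 = 40.7%, the one-page checkout 80/174 = 46.0% → the one-page checkout
Overall: Flow A 236/436 = 54.1%, the one-page checkout 297/534 = 55.6% → the one-page checkout
The one-page checkout wins overall and in every traffic group — no reversal.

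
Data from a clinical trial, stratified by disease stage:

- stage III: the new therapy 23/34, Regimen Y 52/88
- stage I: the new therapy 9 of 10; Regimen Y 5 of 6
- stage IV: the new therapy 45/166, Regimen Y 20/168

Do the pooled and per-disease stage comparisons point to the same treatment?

Yes

Stage III: the new therapy 23/34 = 67.6%, Regimen Y 52/88 = 59.1% → the new therapy
Stage I: the new therapy 9/10 = 90.0%, Regimen Y 5/6 = 83.3% → the new therapy
Stage IV: the new therapy 45/166 = 27.1%, Regimen Y 20/168 = 11.9% → the new therapy
Overall: the new therapy 77/210 = 36.7%, Regimen Y 77/262 = 29.4% → the new therapy
The new therapy wins overall and in every disease group — no reversal.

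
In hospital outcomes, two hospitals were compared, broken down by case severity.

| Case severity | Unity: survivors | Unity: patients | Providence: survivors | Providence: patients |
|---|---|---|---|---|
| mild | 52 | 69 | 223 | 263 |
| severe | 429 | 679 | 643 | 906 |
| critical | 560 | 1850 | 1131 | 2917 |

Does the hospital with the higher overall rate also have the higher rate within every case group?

Yes

Mild: Unity 52/69 = 75.4%, Providence 223/263 = 84.8% → Providence
Severe: Unity 429/679 = 63.2%, Providence 643/906 = 71.0% → Providence
Critical: Unity 560/1850 = 30.3%, Providence 1131/2917 = 38.8% → Providence
Overall: Unity 1041/2598 = 40.1%, Providence 1997/4086 = 48.9% → Providence
Providence wins overall and in every case group — no reversal.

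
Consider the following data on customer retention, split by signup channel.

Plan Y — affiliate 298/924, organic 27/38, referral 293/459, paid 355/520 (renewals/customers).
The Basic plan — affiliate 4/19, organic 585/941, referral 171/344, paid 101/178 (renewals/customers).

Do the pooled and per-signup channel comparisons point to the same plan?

No

Affiliate: Plan Y 298/924 = 32.3%, the Basic plan 4/19 = 21.1% → Plan Y
Organic: Plan Y 27/38 = 71.1%, the Basic plan 585/941 = 62.2% → Plan Y
Referral: Plan Y 293/459 = 63.8%, the Basic plan 171/344 = 49.7% → Plan Y
Paid: Plan Y 355/520 = 68.3%, the Basic plan 101/178 = 56.7% → Plan Y
Overall: Plan Y 973/1941 = 50.1%, the Basic plan 861/1482 = 58.1% → the Basic plan
Plan Y wins each signup group but the Basic plan wins overall — the comparison reverses. Plan Y's customers skew toward affiliate, which has a lower base rate.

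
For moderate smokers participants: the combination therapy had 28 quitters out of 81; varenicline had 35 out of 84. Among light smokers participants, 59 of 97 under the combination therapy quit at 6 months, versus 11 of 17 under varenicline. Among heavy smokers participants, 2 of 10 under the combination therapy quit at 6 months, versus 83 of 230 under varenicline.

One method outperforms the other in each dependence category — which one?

varenicline

Moderate smokers: the combination therapy 28/81 = 34.6%, varenicline 35/84 = 41.7% → varenicline
Light smokers: the combination therapy 59/97 = 60.8%, varenicline 11/17 = 64.7% → varenicline
Heavy smokers: the combination therapy 2/10 = 20.0%, varenicline 83/230 = 36.1% → varenicline
Varenicline has the higher rate in all 3 groups.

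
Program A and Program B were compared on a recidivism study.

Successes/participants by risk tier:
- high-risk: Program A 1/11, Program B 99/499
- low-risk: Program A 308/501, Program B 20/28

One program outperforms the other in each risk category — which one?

High-risk: Program A 1/11 = 9.1%, Program B 99/499 = 19.8% → Program B
Low-risk: Program A 308/501 = 61.5%, Program B 20/28 = 71.4% → Program B
Program B has the higher rate in both groups.

Program B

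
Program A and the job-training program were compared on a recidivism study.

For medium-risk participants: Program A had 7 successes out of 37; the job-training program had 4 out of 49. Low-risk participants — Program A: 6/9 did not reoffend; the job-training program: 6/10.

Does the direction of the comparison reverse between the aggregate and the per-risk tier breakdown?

No

Medium-risk: Program A 7/37 = 18.9%, the job-training program 4/49 = 8.2% → Program A
Low-risk: Program A 6/9 = 66.7%, the job-training program 6/10 = 60.0% → Program A
Overall: Program A 13/46 = 28.3%, the job-training program 10/59 = 16.9% → Program A
Program A wins overall and in every risk group — no reversal.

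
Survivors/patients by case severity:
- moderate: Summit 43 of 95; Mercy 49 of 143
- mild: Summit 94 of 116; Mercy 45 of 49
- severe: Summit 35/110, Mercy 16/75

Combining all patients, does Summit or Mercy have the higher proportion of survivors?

Summit

Moderate: Summit 43/95 = 45.3%, Mercy 49/143 = 34.3% → Summit
Mild: Summit 94/116 = 81.0%, Mercy 45/49 = 91.8% → Mercy
Severe: Summit 35/110 = 31.8%, Mercy 16/75 = 21.3% → Summit
Overall: Summit 172/321 = 53.6%, Mercy 110/267 = 41.2% → Summit
(Neither sweeps every case group, but Summit has the higher pooled rate.)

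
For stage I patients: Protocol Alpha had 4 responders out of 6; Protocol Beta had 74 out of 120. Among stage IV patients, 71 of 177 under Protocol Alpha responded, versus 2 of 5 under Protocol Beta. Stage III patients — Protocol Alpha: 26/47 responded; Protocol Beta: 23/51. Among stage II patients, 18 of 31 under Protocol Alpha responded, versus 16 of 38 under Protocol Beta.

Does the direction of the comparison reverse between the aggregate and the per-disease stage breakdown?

Stage I: Protocol Alpha 4/6 = 66.7%, Protocol Beta 74/120 = 61.7% → Protocol Alpha
Stage IV: Protocol Alpha 71/177 = 40.1%, Protocol Beta 2/5 = 40.0% → Protocol Alpha
Stage III: Protocol Alpha 26/47 = 55.3%, Protocol Beta 23/51 = 45.1% → Protocol Alpha
Stage II: Protocol Alpha 18/31 = 58.1%, Protocol Beta 16/38 = 42.1% → Protocol Alpha
Overall: Protocol Alpha 119/261 = 45.6%, Protocol Beta 115/214 = 53.7% → Protocol Beta
Protocol Alpha wins each disease group but Protocol Beta wins overall — the comparison reverses. Protocol Alpha's patients skew toward stage IV, which has a lower base rate.

Yes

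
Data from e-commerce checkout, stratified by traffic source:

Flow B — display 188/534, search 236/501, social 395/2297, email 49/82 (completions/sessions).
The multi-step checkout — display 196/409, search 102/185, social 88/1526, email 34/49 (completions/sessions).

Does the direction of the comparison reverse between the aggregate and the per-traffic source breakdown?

Display: Flow B 188/534 = 35.2%, the multi-step checkout 196/409 = 47.9% → the multi-step checkout
Search: Flow B 236/501 = 47.1%, the multi-step checkout 102/185 = 55.1% → the multi-step checkout
Social: Flow B 395/2297 = 17.2%, the multi-step checkout 88/1526 = 5.8% → Flow B
Email: Flow B 49/82 = 59.8%, the multi-step checkout 34/49 = 69.4% → the multi-step checkout
Overall: Flow B 868/3414 = 25.4%, the multi-step checkout 420/2169 = 19.4% → Flow B
Neither sweeps: Flow B wins 1 of 4 groups, the multi-step checkout wins 3. Flow B wins overall but not every group — no Simpson reversal.

No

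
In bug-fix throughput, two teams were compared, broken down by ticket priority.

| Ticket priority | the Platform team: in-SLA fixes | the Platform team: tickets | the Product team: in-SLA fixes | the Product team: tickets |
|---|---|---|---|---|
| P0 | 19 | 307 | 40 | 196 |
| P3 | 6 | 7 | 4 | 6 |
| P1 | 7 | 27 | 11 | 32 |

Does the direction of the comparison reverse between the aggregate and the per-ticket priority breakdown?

No

P0: the Platform team 19/307 = 6.2%, the Product team 40/196 = 20.4% → the Product team
P3: the Platform team 6/7 = 85.7%, the Product team 4/6 = 66.7% → the Platform team
P1: the Platform team 7/27 = 25.9%, the Product team 11/32 = 34.4% → the Product team
Overall: the Platform team 32/341 = 9.4%, the Product team 55/234 = 23.5% → the Product team
Neither sweeps: the Platform team wins 1 of 3 groups, the Product team wins 2. The Product team wins overall but not every group — no Simpson reversal.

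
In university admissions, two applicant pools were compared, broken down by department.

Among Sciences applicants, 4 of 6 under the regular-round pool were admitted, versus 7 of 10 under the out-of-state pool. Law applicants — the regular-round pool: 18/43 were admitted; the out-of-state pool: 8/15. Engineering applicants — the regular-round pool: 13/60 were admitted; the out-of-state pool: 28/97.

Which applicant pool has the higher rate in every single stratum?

Sciences: the regular-round pool 4/6 = 66.7%, the out-of-state pool 7/10 = 70.0% → the out-of-state pool
Law: the regular-round pool 18/43 = 41.9%, the out-of-state pool 8/15 = 53.3% → the out-of-state pool
Engineering: the regular-round pool 13/60 = 21.7%, the out-of-state pool 28/97 = 28.9% → the out-of-state pool
The out-of-state pool has the higher rate in all 3 groups.

the out-of-state pool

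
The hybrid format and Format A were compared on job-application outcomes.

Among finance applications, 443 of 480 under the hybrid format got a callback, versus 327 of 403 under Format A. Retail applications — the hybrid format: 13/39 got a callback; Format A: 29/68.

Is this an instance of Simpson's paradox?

Finance: the hybrid format 443/480 = 92.3%, Format A 327/403 = 81.1% → the hybrid format
Retail: the hybrid format 13/39 = 33.3%, Format A 29/68 = 42.6% → Format A
Overall: the hybrid format 456/519 = 87.9%, Format A 356/471 = 75.6% → the hybrid format
Neither sweeps: the hybrid format wins 1 of 2 groups, Format A wins 1. The hybrid format wins overall but not every group — no Simpson reversal.

No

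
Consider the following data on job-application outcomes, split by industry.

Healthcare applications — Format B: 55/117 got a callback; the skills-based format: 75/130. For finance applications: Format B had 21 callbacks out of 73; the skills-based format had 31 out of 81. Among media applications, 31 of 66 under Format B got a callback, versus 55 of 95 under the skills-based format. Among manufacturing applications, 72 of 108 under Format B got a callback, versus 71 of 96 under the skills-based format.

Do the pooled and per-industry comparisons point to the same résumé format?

Yes

Healthcare: Format B 55/117 = 47.0%, the skills-based format 75/130 = 57.7% → the skills-based format
Finance: Format B 21/73 = 28.8%, the skills-based format 31/81 = 38.3% → the skills-based format
Media: Format B 31/66 = 47.0%, the skills-based format 55/95 = 57.9% → the skills-based format
Manufacturing: Format B 72/108 = 66.7%, the skills-based format 71/96 = 74.0% → the skills-based format
Overall: Format B 179/364 = 49.2%, the skills-based format 232/402 = 57.7% → the skills-based format
The skills-based format wins overall and in every industry group — no reversal.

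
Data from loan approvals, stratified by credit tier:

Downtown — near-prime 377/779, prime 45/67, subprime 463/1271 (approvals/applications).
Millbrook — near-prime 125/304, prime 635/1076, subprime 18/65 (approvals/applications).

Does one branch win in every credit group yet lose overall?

Near-prime: Downtown 377/779 = 48.4%, Millbrook 125/304 = 41.1% → Downtown
Prime: Downtown 45/67 = 67.2%, Millbrook 635/1076 = 59.0% → Downtown
Subprime: Downtown 463/1271 = 36.4%, Millbrook 18/65 = 27.7% → Downtown
Overall: Downtown 885/2117 = 41.8%, Millbrook 778/1445 = 53.8% → Millbrook
Downtown wins each credit group but Millbrook wins overall — the comparison reverses. Downtown's applications skew toward subprime, which has a lower base rate.

Yes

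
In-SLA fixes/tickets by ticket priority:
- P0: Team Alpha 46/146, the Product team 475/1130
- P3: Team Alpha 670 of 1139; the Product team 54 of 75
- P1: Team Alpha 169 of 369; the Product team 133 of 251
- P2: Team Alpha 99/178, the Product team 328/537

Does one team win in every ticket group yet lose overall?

Yes

P0: Team Alpha 46/146 = 31.5%, the Product team 475/1130 = 42.0% → the Product team
P3: Team Alpha 670/1139 = 58.8%, the Product team 54/75 = 72.0% → the Product team
P1: Team Alpha 169/369 = 45.8%, the Product team 133/251 = 53.0% → the Product team
P2: Team Alpha 99/178 = 55.6%, the Product team 328/537 = 61.1% → the Product team
Overall: Team Alpha 984/1832 = 53.7%, the Product team 990/1993 = 49.7% → Team Alpha
The Product team wins each ticket group but Team Alpha wins overall — the comparison reverses. The Product team's tickets skew toward P0, which has a lower base rate.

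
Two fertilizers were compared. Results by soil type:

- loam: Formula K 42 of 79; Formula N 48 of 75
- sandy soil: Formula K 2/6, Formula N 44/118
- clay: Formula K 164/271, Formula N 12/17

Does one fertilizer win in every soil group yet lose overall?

Yes

Loam: Formula K 42/79 = 53.2%, Formula N 48/75 = 64.0% → Formula N
Sandy soil: Formula K 2/6 = 33.3%, Formula N 44/118 = 37.3% → Formula N
Clay: Formula K 164/271 = 60.5%, Formula N 12/17 = 70.6% → Formula N
Overall: Formula K 208/356 = 58.4%, Formula N 104/210 = 49.5% → Formula K
Formula N wins each soil group but Formula K wins overall — the comparison reverses. Formula N's plots skew toward sandy soil, which has a lower base rate.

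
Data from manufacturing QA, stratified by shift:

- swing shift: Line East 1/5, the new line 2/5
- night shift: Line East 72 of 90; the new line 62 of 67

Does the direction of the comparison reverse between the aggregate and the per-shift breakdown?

No

Swing shift: Line East 1/5 = 20.0%, the new line 2/5 = 40.0% → the new line
Night shift: Line East 72/90 = 80.0%, the new line 62/67 = 92.5% → the new line
Overall: Line East 73/95 = 76.8%, the new line 64/72 = 88.9% → the new line
The new line wins overall and in every shift group — no reversal.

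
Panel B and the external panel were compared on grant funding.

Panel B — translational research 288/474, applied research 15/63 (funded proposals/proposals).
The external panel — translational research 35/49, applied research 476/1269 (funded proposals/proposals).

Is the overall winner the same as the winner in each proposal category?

No

Translational research: Panel B 288/474 = 60.8%, the external panel 35/49 = 71.4% → the external panel
Applied research: Panel B 15/63 = 23.8%, the external panel 476/1269 = 37.5% → the external panel
Overall: Panel B 303/537 = 56.4%, the external panel 511/1318 = 38.8% → Panel B
The external panel wins each proposal group but Panel B wins overall — the comparison reverses. The external panel's proposals skew toward applied research, which has a lower base rate.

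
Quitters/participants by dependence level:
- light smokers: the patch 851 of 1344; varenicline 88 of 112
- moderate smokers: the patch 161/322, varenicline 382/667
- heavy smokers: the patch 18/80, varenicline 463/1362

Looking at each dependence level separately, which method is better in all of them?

varenicline

Light smokers: the patch 851/1344 = 63.3%, varenicline 88/112 = 78.6% → varenicline
Moderate smokers: the patch 161/322 = 50.0%, varenicline 382/667 = 57.3% → varenicline
Heavy smokers: the patch 18/80 = 22.5%, varenicline 463/1362 = 34.0% → varenicline
Varenicline has the higher rate in all 3 groups.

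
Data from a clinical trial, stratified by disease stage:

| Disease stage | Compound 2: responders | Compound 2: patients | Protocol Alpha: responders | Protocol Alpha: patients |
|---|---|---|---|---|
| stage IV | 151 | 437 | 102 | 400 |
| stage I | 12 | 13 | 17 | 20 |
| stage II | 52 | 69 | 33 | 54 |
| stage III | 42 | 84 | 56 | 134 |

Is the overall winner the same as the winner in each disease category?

Stage IV: Compound 2 151/437 = 34.6%, Protocol Alpha 102/400 = 25.5% → Compound 2
Stage I: Compound 2 12/13 = 92.3%, Protocol Alpha 17/20 = 85.0% → Compound 2
Stage II: Compound 2 52/69 = 75.4%, Protocol Alpha 33/54 = 61.1% → Compound 2
Stage III: Compound 2 42/84 = 50.0%, Protocol Alpha 56/134 = 41.8% → Compound 2
Overall: Compound 2 257/603 = 42.6%, Protocol Alpha 208/608 = 34.2% → Compound 2
Compound 2 wins overall and in every disease group — no reversal.

Yes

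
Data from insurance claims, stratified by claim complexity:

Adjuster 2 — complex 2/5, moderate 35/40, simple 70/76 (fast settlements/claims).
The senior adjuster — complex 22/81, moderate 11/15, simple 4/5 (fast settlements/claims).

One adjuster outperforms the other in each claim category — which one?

Adjuster 2

Complex: Adjuster 2 2/5 = 40.0%, the senior adjuster 22/81 = 27.2% → Adjuster 2
Moderate: Adjuster 2 35/40 = 87.5%, the senior adjuster 11/15 = 73.3% → Adjuster 2
Simple: Adjuster 2 70/76 = 92.1%, the senior adjuster 4/5 = 80.0% → Adjuster 2
Adjuster 2 has the higher rate in all 3 groups.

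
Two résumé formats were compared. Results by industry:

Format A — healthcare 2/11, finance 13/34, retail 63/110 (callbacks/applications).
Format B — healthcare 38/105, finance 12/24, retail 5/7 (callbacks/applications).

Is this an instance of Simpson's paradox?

Yes

Healthcare: Format A 2/11 = 18.2%, Format B 38/105 = 36.2% → Format B
Finance: Format A 13/34 = 38.2%, Format B 12/24 = 50.0% → Format B
Retail: Format A 63/110 = 57.3%, Format B 5/7 = 71.4% → Format B
Overall: Format A 78/155 = 50.3%, Format B 55/136 = 40.4% → Format A
Format B wins each industry group but Format A wins overall — the comparison reverses. Format B's applications skew toward healthcare, which has a lower base rate.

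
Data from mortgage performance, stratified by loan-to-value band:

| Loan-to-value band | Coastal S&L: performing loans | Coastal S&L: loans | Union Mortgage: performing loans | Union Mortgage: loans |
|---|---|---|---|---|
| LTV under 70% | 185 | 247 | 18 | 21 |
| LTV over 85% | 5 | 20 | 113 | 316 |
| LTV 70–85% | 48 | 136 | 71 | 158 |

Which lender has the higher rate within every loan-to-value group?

LTV under 70%: Coastal S&L 185/247 = 74.9%, Union Mortgage 18/21 = 85.7% → Union Mortgage
LTV over 85%: Coastal S&L 5/20 = 25.0%, Union Mortgage 113/316 = 35.8% → Union Mortgage
LTV 70–85%: Coastal S&L 48/136 = 35.3%, Union Mortgage 71/158 = 44.9% → Union Mortgage
Union Mortgage has the higher rate in all 3 groups.

Union Mortgage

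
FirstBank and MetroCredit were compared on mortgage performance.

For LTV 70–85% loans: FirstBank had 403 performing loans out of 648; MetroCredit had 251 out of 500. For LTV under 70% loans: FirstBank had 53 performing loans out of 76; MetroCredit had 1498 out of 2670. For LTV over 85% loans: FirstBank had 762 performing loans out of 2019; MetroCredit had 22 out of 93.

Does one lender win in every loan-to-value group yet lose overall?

Yes

LTV 70–85%: FirstBank 403/648 = 62.2%, MetroCredit 251/500 = 50.2% → FirstBank
LTV under 70%: FirstBank 53/76 = 69.7%, MetroCredit 1498/2670 = 56.1% → FirstBank
LTV over 85%: FirstBank 762/2019 = 37.7%, MetroCredit 22/93 = 23.7% → FirstBank
Overall: FirstBank 1218/2743 = 44.4%, MetroCredit 1771/3263 = 54.3% → MetroCredit
FirstBank wins each loan-to-value group but MetroCredit wins overall — the comparison reverses. FirstBank's loans skew toward LTV over 85%, which has a lower base rate.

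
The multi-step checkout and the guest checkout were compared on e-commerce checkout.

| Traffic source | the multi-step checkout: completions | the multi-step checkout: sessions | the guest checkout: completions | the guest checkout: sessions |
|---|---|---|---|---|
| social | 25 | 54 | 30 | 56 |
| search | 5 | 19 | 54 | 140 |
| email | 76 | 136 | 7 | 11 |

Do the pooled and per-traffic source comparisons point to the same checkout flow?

Social: the multi-step checkout 25/54 = 46.3%, the guest checkout 30/56 = 53.6% → the guest checkout
Search: the multi-step checkout 5/19 = 26.3%, the guest checkout 54/140 = 38.6% → the guest checkout
Email: the multi-step checkout 76/136 = 55.9%, the guest checkout 7/11 = 63.6% → the guest checkout
Overall: the multi-step checkout 106/209 = 50.7%, the guest checkout 91/207 = 44.0% → the multi-step checkout
The guest checkout wins each traffic group but the multi-step checkout wins overall — the comparison reverses. The guest checkout's sessions skew toward search, which has a lower base rate.

No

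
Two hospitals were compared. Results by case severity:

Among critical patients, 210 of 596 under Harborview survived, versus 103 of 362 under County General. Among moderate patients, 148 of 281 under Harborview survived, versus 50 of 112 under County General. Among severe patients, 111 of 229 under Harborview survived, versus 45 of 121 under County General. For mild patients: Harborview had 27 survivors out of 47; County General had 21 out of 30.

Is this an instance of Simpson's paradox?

Critical: Harborview 210/596 = 35.2%, County General 103/362 = 28.5% → Harborview
Moderate: Harborview 148/281 = 52.7%, County General 50/112 = 44.6% → Harborview
Severe: Harborview 111/229 = 48.5%, County General 45/121 = 37.2% → Harborview
Mild: Harborview 27/47 = 57.4%, County General 21/30 = 70.0% → County General
Overall: Harborview 496/1153 = 43.0%, County General 219/625 = 35.0% → Harborview
Neither sweeps: Harborview wins 3 of 4 groups, County General wins 1. Harborview wins overall but not every group — no Simpson reversal.

No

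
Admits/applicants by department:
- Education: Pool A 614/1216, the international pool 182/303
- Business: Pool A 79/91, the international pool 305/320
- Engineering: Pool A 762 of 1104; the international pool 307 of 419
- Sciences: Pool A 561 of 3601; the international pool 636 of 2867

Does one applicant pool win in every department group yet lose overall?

Education: Pool A 614/1216 = 50.5%, the international pool 182/303 = 60.1% → the international pool
Business: Pool A 79/91 = 86.8%, the international pool 305/320 = 95.3% → the international pool
Engineering: Pool A 762/1104 = 69.0%, the international pool 307/419 = 73.3% → the international pool
Sciences: Pool A 561/3601 = 15.6%, the international pool 636/2867 = 22.2% → the international pool
Overall: Pool A 2016/6012 = 33.5%, the international pool 1430/3909 = 36.6% → the international pool
The international pool wins overall and in every department group — no reversal.

No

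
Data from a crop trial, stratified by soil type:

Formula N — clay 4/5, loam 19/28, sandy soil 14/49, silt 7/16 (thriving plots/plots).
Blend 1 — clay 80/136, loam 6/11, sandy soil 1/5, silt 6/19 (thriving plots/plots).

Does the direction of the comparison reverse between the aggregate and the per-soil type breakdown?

Yes

Clay: Formula N 4/5 = 80.0%, Blend 1 80/136 = 58.8% → Formula N
Loam: Formula N 19/28 = 67.9%, Blend 1 6/11 = 54.5% → Formula N
Sandy soil: Formula N 14/49 = 28.6%, Blend 1 1/5 = 20.0% → Formula N
Silt: Formula N 7/16 = 43.8%, Blend 1 6/19 = 31.6% → Formula N
Overall: Formula N 44/98 = 44.9%, Blend 1 93/171 = 54.4% → Blend 1
Formula N wins each soil group but Blend 1 wins overall — the comparison reverses. Formula N's plots skew toward sandy soil, which has a lower base rate.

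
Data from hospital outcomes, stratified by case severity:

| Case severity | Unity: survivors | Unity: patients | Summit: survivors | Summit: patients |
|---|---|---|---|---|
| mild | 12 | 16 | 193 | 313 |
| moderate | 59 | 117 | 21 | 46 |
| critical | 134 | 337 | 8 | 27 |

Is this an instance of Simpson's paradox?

Mild: Unity 12/16 = 75.0%, Summit 193/313 = 61.7% → Unity
Moderate: Unity 59/117 = 50.4%, Summit 21/46 = 45.7% → Unity
Critical: Unity 134/337 = 39.8%, Summit 8/27 = 29.6% → Unity
Overall: Unity 205/470 = 43.6%, Summit 222/386 = 57.5% → Summit
Unity wins each case group but Summit wins overall — the comparison reverses. Unity's patients skew toward critical, which has a lower base rate.

Yes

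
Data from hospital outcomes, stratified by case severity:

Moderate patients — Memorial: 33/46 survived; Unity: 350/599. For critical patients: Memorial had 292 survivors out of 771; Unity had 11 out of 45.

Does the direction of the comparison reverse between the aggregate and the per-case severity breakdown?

Yes

Moderate: Memorial 33/46 = 71.7%, Unity 350/599 = 58.4% → Memorial
Critical: Memorial 292/771 = 37.9%, Unity 11/45 = 24.4% → Memorial
Overall: Memorial 325/817 = 39.8%, Unity 361/644 = 56.1% → Unity
Memorial wins each case group but Unity wins overall — the comparison reverses. Memorial's patients skew toward critical, which has a lower base rate.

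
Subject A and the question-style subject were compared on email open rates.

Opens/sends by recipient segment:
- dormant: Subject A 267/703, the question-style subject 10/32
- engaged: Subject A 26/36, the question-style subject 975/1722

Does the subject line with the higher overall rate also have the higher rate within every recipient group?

No

Dormant: Subject A 267/703 = 38.0%, the question-style subject 10/32 = 31.2% → Subject A
Engaged: Subject A 26/36 = 72.2%, the question-style subject 975/1722 = 56.6% → Subject A
Overall: Subject A 293/739 = 39.6%, the question-style subject 985/1754 = 56.2% → the question-style subject
Subject A wins each recipient group but the question-style subject wins overall — the comparison reverses. Subject A's sends skew toward dormant, which has a lower base rate.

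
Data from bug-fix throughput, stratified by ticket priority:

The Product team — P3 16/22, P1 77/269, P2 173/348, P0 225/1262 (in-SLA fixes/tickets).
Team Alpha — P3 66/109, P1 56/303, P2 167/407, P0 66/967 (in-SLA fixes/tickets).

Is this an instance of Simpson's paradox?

No

P3: the Product team 16/22 = 72.7%, Team Alpha 66/109 = 60.6% → the Product team
P1: the Product team 77/269 = 28.6%, Team Alpha 56/303 = 18.5% → the Product team
P2: the Product team 173/348 = 49.7%, Team Alpha 167/407 = 41.0% → the Product team
P0: the Product team 225/1262 = 17.8%, Team Alpha 66/967 = 6.8% → the Product team
Overall: the Product team 491/1901 = 25.8%, Team Alpha 355/1786 = 19.9% → the Product team
The Product team wins overall and in every ticket group — no reversal.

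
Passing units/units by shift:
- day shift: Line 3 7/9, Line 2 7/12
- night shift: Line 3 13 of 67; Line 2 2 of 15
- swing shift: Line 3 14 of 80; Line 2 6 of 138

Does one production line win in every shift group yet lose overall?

No

Day shift: Line 3 7/9 = 77.8%, Line 2 7/12 = 58.3% → Line 3
Night shift: Line 3 13/67 = 19.4%, Line 2 2/15 = 13.3% → Line 3
Swing shift: Line 3 14/80 = 17.5%, Line 2 6/138 = 4.3% → Line 3
Overall: Line 3 34/156 = 21.8%, Line 2 15/165 = 9.1% → Line 3
Line 3 wins overall and in every shift group — no reversal.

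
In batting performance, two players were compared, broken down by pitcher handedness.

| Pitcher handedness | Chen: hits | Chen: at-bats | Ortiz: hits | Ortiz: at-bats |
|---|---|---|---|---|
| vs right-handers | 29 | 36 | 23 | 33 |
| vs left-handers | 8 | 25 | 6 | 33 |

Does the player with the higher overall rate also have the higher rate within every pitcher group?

Yes

Vs right-handers: Chen 29/36 = 80.6%, Ortiz 23/33 = 69.7% → Chen
Vs left-handers: Chen 8/25 = 32.0%, Ortiz 6/33 = 18.2% → Chen
Overall: Chen 37/61 = 60.7%, Ortiz 29/66 = 43.9% → Chen
Chen wins overall and in every pitcher group — no reversal.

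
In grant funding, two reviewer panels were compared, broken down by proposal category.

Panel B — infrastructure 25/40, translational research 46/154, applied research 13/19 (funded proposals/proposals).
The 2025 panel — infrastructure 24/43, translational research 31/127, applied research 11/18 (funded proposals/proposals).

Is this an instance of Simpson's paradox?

Infrastructure: Panel B 25/40 = 62.5%, the 2025 panel 24/43 = 55.8% → Panel B
Translational research: Panel B 46/154 = 29.9%, the 2025 panel 31/127 = 24.4% → Panel B
Applied research: Panel B 13/19 = 68.4%, the 2025 panel 11/18 = 61.1% → Panel B
Overall: Panel B 84/213 = 39.4%, the 2025 panel 66/188 = 35.1% → Panel B
Panel B wins overall and in every proposal group — no reversal.

No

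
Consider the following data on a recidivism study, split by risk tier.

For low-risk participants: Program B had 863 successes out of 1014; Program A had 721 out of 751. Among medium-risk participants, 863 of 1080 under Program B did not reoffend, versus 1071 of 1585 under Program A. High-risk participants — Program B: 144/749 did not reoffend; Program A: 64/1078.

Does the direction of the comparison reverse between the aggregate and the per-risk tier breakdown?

No

Low-risk: Program B 863/1014 = 85.1%, Program A 721/751 = 96.0% → Program A
Medium-risk: Program B 863/1080 = 79.9%, Program A 1071/1585 = 67.6% → Program B
High-risk: Program B 144/749 = 19.2%, Program A 64/1078 = 5.9% → Program B
Overall: Program B 1870/2843 = 65.8%, Program A 1856/3414 = 54.4% → Program B
Neither sweeps: Program B wins 2 of 3 groups, Program A wins 1. Program B wins overall but not every group — no Simpson reversal.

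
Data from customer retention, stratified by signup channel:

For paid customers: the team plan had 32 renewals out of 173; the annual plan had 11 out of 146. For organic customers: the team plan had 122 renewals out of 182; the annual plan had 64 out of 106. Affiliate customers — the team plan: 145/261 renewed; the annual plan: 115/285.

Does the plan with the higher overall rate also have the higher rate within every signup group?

Yes

Paid: the team plan 32/173 = 18.5%, the annual plan 11/146 = 7.5% → the team plan
Organic: the team plan 122/182 = 67.0%, the annual plan 64/106 = 60.4% → the team plan
Affiliate: the team plan 145/261 = 55.6%, the annual plan 115/285 = 40.4% → the team plan
Overall: the team plan 299/616 = 48.5%, the annual plan 190/537 = 35.4% → the team plan
The team plan wins overall and in every signup group — no reversal.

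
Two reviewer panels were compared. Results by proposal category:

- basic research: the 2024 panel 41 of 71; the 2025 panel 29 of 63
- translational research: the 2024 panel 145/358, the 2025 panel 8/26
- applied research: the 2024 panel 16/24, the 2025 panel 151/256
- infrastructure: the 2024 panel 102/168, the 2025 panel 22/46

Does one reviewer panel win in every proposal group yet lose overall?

Yes

Basic research: the 2024 panel 41/71 = 57.7%, the 2025 panel 29/63 = 46.0% → the 2024 panel
Translational research: the 2024 panel 145/358 = 40.5%, the 2025 panel 8/26 = 30.8% → the 2024 panel
Applied research: the 2024 panel 16/24 = 66.7%, the 2025 panel 151/256 = 59.0% → the 2024 panel
Infrastructure: the 2024 panel 102/168 = 60.7%, the 2025 panel 22/46 = 47.8% → the 2024 panel
Overall: the 2024 panel 304/621 = 49.0%, the 2025 panel 210/391 = 53.7% → the 2025 panel
The 2024 panel wins each proposal group but the 2025 panel wins overall — the comparison reverses. The 2024 panel's proposals skew toward translational research, which has a lower base rate.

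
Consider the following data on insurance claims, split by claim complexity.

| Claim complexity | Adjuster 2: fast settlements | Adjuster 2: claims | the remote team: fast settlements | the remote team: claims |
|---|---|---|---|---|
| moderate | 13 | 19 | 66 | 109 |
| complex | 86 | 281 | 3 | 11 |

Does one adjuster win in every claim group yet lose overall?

Moderate: Adjuster 2 13/19 = 68.4%, the remote team 66/109 = 60.6% → Adjuster 2
Complex: Adjuster 2 86/281 = 30.6%, the remote team 3/11 = 27.3% → Adjuster 2
Overall: Adjuster 2 99/300 = 33.0%, the remote team 69/120 = 57.5% → the remote team
Adjuster 2 wins each claim group but the remote team wins overall — the comparison reverses. Adjuster 2's claims skew toward complex, which has a lower base rate.

Yes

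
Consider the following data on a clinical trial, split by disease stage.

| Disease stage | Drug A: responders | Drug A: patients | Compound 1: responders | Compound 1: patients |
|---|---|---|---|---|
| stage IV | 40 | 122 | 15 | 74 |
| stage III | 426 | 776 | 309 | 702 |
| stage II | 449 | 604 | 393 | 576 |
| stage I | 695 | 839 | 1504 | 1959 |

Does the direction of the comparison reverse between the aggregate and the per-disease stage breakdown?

Stage IV: Drug A 40/122 = 32.8%, Compound 1 15/74 = 20.3% → Drug A
Stage III: Drug A 426/776 = 54.9%, Compound 1 309/702 = 44.0% → Drug A
Stage II: Drug A 449/604 = 74.3%, Compound 1 393/576 = 68.2% → Drug A
Stage I: Drug A 695/839 = 82.8%, Compound 1 1504/1959 = 76.8% → Drug A
Overall: Drug A 1610/2341 = 68.8%, Compound 1 2221/3311 = 67.1% → Drug A
Drug A wins overall and in every disease group — no reversal.

No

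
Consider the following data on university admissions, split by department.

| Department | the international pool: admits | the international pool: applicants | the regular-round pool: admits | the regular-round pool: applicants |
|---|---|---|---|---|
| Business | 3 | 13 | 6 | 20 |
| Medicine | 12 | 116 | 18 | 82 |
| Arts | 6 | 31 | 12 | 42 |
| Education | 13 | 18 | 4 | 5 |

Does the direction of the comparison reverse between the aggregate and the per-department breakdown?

Business: the international pool 3/13 = 23.1%, the regular-round pool 6/20 = 30.0% → the regular-round pool
Medicine: the international pool 12/116 = 10.3%, the regular-round pool 18/82 = 22.0% → the regular-round pool
Arts: the international pool 6/31 = 19.4%, the regular-round pool 12/42 = 28.6% → the regular-round pool
Education: the international pool 13/18 = 72.2%, the regular-round pool 4/5 = 80.0% → the regular-round pool
Overall: the international pool 34/178 = 19.1%, the regular-round pool 40/149 = 26.8% → the regular-round pool
The regular-round pool wins overall and in every department group — no reversal.

No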